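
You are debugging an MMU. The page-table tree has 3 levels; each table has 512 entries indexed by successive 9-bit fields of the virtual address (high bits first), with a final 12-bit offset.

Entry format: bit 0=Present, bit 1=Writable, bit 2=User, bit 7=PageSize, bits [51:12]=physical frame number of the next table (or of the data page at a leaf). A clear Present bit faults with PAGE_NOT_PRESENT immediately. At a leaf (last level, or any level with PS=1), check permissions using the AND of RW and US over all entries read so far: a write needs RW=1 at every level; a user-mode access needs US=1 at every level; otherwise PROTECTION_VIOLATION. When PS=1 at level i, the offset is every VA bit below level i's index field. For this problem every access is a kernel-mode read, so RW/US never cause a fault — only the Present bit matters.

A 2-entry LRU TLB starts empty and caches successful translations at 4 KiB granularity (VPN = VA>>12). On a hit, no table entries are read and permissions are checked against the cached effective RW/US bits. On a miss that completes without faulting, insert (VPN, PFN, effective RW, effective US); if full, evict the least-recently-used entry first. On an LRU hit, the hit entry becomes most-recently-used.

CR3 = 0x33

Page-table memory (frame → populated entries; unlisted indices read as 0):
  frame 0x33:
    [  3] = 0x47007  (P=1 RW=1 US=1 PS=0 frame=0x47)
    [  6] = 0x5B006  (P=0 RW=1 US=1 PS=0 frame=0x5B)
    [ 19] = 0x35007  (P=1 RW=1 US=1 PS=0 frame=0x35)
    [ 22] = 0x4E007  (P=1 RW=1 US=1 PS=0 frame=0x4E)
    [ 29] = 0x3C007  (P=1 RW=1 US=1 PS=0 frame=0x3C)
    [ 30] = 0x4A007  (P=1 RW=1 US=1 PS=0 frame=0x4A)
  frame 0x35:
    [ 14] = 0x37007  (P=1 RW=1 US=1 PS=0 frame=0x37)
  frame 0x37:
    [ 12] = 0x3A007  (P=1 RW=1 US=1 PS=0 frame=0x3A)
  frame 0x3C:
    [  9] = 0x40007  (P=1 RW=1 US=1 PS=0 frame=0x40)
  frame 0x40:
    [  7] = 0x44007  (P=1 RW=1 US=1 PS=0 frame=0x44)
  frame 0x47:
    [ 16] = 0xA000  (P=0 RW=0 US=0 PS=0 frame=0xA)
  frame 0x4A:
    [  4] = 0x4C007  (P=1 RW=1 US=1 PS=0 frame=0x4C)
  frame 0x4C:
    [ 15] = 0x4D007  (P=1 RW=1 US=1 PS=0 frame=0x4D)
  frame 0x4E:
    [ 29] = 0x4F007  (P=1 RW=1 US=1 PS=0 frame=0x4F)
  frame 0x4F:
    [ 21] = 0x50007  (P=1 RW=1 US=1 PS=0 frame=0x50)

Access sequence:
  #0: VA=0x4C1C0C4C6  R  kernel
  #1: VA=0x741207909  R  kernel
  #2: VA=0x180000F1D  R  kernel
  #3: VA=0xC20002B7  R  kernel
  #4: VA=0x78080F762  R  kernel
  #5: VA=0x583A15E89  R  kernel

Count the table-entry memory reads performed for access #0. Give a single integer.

Per-access translation:
#0 VA=0x4C1C0C4C6 (r,kernel):
  L0: frame=0x33 idx=19 entry=0x35007 [P=1 RW=1 US=1 PS=0]
  L1: frame=0x35 idx=14 entry=0x37007 [P=1 RW=1 US=1 PS=0]
  L2: frame=0x37 idx=12 entry=0x3A007 [P=1 RW=1 US=1 PS=0]
  ⇒ phys 0x3A4C6  [3 reads]
#1 VA=0x741207909 (r,kernel):
  L0: frame=0x33 idx=29 entry=0x3C007 [P=1 RW=1 US=1 PS=0]
  L1: frame=0x3C idx=9 entry=0x40007 [P=1 RW=1 US=1 PS=0]
  L2: frame=0x40 idx=7 entry=0x44007 [P=1 RW=1 US=1 PS=0]
  ⇒ phys 0x44909  [3 reads]
#2 VA=0x180000F1D (r,kernel):
  L0: frame=0x33 idx=6 entry=0x5B006 [P=0 RW=1 US=1 PS=0]
  ⇒ fault: PAGE_NOT_PRESENT  — 1 lookups
#3 VA=0xC20002B7 (r,kernel):
  L0: frame=0x33 idx=3 entry=0x47007 [P=1 RW=1 US=1 PS=0]
  L1: frame=0x47 idx=16 entry=0xA000 [P=0 RW=0 US=0 PS=0]
  ⇒ fault: PAGE_NOT_PRESENT  — 2 lookups
#4 VA=0x78080F762 (r,kernel):
  L0: frame=0x33 idx=30 entry=0x4A007 [P=1 RW=1 US=1 PS=0]
  L1: frame=0x4A idx=4 entry=0x4C007 [P=1 RW=1 US=1 PS=0]
  L2: frame=0x4C idx=15 entry=0x4D007 [P=1 RW=1 US=1 PS=0]
  ⇒ phys 0x4D762  [3 reads]
#5 VA=0x583A15E89 (r,kernel):
  L0: frame=0x33 idx=22 entry=0x4E007 [P=1 RW=1 US=1 PS=0]
  L1: frame=0x4E idx=29 entry=0x4F007 [P=1 RW=1 US=1 PS=0]
  L2: frame=0x4F idx=21 entry=0x50007 [P=1 RW=1 US=1 PS=0]
  ⇒ phys 0x50E89  [3 reads]

Entries read for #0: 3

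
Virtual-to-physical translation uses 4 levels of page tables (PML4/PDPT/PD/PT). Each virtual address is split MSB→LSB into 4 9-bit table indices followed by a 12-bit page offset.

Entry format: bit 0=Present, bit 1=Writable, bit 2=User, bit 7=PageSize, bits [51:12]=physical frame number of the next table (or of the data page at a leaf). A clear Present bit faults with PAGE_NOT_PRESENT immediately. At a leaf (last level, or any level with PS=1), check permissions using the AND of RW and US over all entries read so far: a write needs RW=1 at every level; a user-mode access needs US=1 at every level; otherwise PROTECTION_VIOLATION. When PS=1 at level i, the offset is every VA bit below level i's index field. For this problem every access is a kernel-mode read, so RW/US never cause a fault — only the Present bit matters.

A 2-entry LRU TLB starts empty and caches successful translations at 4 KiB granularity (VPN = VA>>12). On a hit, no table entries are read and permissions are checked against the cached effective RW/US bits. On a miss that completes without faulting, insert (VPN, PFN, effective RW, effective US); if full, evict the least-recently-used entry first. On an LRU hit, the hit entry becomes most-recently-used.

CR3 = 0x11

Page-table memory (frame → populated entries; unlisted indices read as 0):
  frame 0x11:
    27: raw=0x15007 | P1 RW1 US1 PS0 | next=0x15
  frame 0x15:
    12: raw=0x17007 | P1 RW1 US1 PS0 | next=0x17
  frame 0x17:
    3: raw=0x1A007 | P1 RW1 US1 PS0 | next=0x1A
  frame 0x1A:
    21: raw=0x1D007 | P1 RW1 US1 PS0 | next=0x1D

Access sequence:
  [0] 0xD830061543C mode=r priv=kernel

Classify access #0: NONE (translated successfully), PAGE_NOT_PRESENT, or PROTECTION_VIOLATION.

Walk each access:
#0 VA=0xD830061543C (r,kernel):
  L0: frame=0x11 idx=27 entry=0x15007 [P=1 RW=1 US=1 PS=0]
  L1: frame=0x15 idx=12 entry=0x17007 [P=1 RW=1 US=1 PS=0]
  L2: frame=0x17 idx=3 entry=0x1A007 [P=1 RW=1 US=1 PS=0]
  L3: frame=0x1A idx=21 entry=0x1D007 [P=1 RW=1 US=1 PS=0]
  → PA=0x1D43C  (4 entries read)

Access #0 fault: NONE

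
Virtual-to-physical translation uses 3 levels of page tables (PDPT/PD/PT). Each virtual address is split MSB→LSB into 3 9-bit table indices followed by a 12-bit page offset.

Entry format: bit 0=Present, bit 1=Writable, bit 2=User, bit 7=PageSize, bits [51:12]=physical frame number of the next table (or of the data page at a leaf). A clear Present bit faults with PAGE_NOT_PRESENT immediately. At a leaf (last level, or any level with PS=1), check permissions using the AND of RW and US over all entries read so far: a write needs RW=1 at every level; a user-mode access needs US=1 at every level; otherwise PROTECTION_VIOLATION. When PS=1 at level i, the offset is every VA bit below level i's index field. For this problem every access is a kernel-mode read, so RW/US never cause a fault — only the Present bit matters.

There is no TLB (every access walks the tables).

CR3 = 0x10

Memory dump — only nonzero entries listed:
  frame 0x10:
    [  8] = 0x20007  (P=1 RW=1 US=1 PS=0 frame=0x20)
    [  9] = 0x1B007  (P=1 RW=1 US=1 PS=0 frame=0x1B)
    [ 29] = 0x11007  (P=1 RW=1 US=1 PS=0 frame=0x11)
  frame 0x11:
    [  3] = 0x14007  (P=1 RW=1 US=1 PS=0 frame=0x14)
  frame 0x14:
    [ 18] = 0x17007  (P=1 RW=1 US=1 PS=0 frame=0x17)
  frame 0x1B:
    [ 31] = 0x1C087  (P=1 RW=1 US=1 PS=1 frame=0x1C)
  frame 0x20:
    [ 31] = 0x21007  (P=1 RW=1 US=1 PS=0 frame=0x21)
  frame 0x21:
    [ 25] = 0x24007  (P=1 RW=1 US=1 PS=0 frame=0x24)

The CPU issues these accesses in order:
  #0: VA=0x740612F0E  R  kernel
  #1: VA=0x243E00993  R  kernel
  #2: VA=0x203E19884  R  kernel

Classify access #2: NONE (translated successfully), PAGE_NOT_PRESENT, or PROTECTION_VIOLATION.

Trace:
#0 VA=0x740612F0E (r,kernel):
  L0 @0x10[29] → 0x11007  P=1,RW=1,US=1,PS=0
  L1 @0x11[3] → 0x14007  P=1,RW=1,US=1,PS=0
  L2 @0x14[18] → 0x17007  P=1,RW=1,US=1,PS=0
  ⇒ phys 0x17F0E  [3 reads]
#1 VA=0x243E00993 (r,kernel):
  L0 @0x10[9] → 0x1B007  P=1,RW=1,US=1,PS=0
  L1 @0x1B[31] → 0x1C087  P=1,RW=1,US=1,PS=1
  ⇒ phys 0x1C993 (huge @L1)  [2 reads]
#2 VA=0x203E19884 (r,kernel):
  L0 @0x10[8] → 0x20007  P=1,RW=1,US=1,PS=0
  L1 @0x20[31] → 0x21007  P=1,RW=1,US=1,PS=0
  L2 @0x21[25] → 0x24007  P=1,RW=1,US=1,PS=0
  ⇒ phys 0x24884  [3 reads]

Access #2 fault: NONE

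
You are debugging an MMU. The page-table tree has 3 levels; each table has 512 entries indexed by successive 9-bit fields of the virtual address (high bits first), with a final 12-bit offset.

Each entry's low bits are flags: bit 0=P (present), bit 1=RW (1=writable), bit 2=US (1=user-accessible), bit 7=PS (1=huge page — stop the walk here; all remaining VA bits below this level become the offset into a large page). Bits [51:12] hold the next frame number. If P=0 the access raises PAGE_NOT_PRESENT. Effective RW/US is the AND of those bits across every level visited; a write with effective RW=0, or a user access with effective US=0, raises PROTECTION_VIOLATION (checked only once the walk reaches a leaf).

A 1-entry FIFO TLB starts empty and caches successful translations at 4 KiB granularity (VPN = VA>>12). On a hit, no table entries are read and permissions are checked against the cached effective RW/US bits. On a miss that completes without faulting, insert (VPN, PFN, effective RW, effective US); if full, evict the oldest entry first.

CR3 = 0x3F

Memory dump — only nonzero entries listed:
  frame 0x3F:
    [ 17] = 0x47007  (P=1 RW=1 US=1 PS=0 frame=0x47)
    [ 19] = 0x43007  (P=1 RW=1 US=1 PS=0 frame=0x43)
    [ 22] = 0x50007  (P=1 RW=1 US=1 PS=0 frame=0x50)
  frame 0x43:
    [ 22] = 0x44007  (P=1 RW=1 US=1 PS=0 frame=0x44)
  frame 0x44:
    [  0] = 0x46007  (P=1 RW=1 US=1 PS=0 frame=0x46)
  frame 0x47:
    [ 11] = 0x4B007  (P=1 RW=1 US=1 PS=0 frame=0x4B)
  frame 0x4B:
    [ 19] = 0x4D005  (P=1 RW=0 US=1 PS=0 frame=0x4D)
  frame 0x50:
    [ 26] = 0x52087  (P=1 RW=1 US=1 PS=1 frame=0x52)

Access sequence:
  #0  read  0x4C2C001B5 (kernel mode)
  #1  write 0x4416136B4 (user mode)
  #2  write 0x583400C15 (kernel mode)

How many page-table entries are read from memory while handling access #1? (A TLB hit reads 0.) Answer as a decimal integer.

Per-access translation:
#0 VA=0x4C2C001B5 (r,kernel):
  L0: frame=0x3F idx=19 entry=0x43007 [P=1 RW=1 US=1 PS=0]
  L1: frame=0x43 idx=22 entry=0x44007 [P=1 RW=1 US=1 PS=0]
  L2: frame=0x44 idx=0 entry=0x46007 [P=1 RW=1 US=1 PS=0]
  → PA=0x461B5  (3 entries read)
#1 VA=0x4416136B4 (w,user):
  L0: frame=0x3F idx=17 entry=0x47007 [P=1 RW=1 US=1 PS=0]
  L1: frame=0x47 idx=11 entry=0x4B007 [P=1 RW=1 US=1 PS=0]
  L2: frame=0x4B idx=19 entry=0x4D005 [P=1 RW=0 US=1 PS=0]
  ✗ PROTECTION_VIOLATION  [3 reads]
#2 VA=0x583400C15 (w,kernel):
  L0: frame=0x3F idx=22 entry=0x50007 [P=1 RW=1 US=1 PS=0]
  L1: frame=0x50 idx=26 entry=0x52087 [P=1 RW=1 US=1 PS=1]
  → PA=0x52C15 (huge @L1)  (2 entries read)

Entries read for #1: 3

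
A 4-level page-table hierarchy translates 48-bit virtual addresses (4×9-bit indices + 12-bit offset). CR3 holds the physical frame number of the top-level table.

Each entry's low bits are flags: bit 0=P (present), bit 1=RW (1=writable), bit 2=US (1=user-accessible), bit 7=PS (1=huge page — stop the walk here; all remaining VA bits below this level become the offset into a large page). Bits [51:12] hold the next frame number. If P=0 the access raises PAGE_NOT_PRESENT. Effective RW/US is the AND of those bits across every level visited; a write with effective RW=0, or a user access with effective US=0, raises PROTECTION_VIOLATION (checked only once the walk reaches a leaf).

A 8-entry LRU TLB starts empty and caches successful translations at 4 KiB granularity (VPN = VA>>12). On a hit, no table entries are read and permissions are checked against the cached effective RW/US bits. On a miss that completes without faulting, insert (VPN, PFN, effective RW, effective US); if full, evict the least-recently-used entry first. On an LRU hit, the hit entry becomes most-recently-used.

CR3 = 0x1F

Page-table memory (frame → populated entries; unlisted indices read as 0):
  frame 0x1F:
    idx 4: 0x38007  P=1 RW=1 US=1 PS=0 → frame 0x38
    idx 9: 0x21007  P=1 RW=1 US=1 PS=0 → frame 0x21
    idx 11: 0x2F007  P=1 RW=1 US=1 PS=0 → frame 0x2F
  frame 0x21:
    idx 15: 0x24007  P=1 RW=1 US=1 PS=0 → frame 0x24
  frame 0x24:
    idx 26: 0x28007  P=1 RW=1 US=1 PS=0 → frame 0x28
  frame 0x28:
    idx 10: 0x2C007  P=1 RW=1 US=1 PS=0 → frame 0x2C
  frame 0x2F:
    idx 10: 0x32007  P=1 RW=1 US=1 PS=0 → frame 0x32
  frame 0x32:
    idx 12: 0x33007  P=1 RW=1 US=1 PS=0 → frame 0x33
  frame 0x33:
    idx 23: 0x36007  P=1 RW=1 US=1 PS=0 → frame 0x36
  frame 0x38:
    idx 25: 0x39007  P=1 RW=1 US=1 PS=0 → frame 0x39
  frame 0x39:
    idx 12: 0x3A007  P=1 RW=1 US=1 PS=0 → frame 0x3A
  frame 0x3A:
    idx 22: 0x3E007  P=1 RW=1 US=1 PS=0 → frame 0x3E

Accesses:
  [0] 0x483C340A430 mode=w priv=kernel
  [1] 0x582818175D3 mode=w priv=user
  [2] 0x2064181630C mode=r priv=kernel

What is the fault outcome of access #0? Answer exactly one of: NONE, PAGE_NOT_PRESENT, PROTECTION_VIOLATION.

Trace:
#0 VA=0x483C340A430 (w,kernel):
  L0 @0x1F[9] → 0x21007  P=1,RW=1,US=1,PS=0
  L1 @0x21[15] → 0x24007  P=1,RW=1,US=1,PS=0
  L2 @0x24[26] → 0x28007  P=1,RW=1,US=1,PS=0
  L3 @0x28[10] → 0x2C007  P=1,RW=1,US=1,PS=0
  ⇒ phys 0x2C430  [4 reads]
#1 VA=0x582818175D3 (w,user):
  L0 @0x1F[11] → 0x2F007  P=1,RW=1,US=1,PS=0
  L1 @0x2F[10] → 0x32007  P=1,RW=1,US=1,PS=0
  L2 @0x32[12] → 0x33007  P=1,RW=1,US=1,PS=0
  L3 @0x33[23] → 0x36007  P=1,RW=1,US=1,PS=0
  ⇒ phys 0x365D3  [4 reads]
#2 VA=0x2064181630C (r,kernel):
  L0 @0x1F[4] → 0x38007  P=1,RW=1,US=1,PS=0
  L1 @0x38[25] → 0x39007  P=1,RW=1,US=1,PS=0
  L2 @0x39[12] → 0x3A007  P=1,RW=1,US=1,PS=0
  L3 @0x3A[22] → 0x3E007  P=1,RW=1,US=1,PS=0
  ⇒ phys 0x3E30C  [4 reads]

Access #0 fault: NONE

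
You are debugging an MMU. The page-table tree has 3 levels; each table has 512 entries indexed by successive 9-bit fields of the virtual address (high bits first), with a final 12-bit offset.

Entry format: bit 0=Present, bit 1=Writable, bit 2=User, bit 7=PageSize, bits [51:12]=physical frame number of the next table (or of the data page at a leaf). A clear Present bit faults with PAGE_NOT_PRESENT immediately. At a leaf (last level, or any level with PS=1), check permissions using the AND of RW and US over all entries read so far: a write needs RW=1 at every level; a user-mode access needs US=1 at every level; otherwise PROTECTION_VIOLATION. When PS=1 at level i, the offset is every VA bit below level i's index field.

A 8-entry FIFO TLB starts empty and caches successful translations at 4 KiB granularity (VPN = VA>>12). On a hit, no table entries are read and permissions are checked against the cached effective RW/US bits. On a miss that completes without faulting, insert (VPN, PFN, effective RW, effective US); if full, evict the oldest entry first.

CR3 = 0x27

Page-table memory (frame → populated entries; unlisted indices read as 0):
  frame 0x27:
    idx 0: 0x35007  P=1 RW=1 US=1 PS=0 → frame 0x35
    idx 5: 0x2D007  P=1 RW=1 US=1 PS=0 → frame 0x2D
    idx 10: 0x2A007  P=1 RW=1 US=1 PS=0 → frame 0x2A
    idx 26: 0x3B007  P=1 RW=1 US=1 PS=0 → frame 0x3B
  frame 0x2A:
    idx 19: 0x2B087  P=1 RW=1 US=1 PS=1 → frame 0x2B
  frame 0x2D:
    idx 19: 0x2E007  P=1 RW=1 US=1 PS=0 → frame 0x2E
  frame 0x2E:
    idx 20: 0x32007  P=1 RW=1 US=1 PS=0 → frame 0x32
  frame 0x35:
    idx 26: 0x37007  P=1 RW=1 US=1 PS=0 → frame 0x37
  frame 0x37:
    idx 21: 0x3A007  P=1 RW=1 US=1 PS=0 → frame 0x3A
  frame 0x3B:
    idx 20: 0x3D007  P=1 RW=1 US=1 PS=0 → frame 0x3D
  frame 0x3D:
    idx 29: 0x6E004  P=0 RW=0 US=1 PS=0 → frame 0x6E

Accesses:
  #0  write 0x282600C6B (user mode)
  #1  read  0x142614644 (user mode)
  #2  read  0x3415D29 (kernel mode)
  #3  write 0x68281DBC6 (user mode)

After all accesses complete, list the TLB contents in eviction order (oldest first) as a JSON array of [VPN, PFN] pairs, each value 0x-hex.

Per-access translation:
#0 VA=0x282600C6B (w,user):
  lvl0: tbl 0x27, slot 10 ⇒ 0x2A007 (P1/RW1/US1/PS0)
  lvl1: tbl 0x2A, slot 19 ⇒ 0x2B087 (P1/RW1/US1/PS1)
  ✓ 0x2BC6B (huge @L1)  — 2 lookups
#1 VA=0x142614644 (r,user):
  lvl0: tbl 0x27, slot 5 ⇒ 0x2D007 (P1/RW1/US1/PS0)
  lvl1: tbl 0x2D, slot 19 ⇒ 0x2E007 (P1/RW1/US1/PS0)
  lvl2: tbl 0x2E, slot 20 ⇒ 0x32007 (P1/RW1/US1/PS0)
  ✓ 0x32644  — 3 lookups
#2 VA=0x3415D29 (r,kernel):
  lvl0: tbl 0x27, slot 0 ⇒ 0x35007 (P1/RW1/US1/PS0)
  lvl1: tbl 0x35, slot 26 ⇒ 0x37007 (P1/RW1/US1/PS0)
  lvl2: tbl 0x37, slot 21 ⇒ 0x3A007 (P1/RW1/US1/PS0)
  ✓ 0x3AD29  — 3 lookups
#3 VA=0x68281DBC6 (w,user):
  lvl0: tbl 0x27, slot 26 ⇒ 0x3B007 (P1/RW1/US1/PS0)
  lvl1: tbl 0x3B, slot 20 ⇒ 0x3D007 (P1/RW1/US1/PS0)
  lvl2: tbl 0x3D, slot 29 ⇒ 0x6E004 (P0/RW0/US1/PS0)
  ✗ PAGE_NOT_PRESENT  [3 reads]

TLB: [["0x282600", "0x2B"], ["0x142614", "0x32"], ["0x3415", "0x3A"]]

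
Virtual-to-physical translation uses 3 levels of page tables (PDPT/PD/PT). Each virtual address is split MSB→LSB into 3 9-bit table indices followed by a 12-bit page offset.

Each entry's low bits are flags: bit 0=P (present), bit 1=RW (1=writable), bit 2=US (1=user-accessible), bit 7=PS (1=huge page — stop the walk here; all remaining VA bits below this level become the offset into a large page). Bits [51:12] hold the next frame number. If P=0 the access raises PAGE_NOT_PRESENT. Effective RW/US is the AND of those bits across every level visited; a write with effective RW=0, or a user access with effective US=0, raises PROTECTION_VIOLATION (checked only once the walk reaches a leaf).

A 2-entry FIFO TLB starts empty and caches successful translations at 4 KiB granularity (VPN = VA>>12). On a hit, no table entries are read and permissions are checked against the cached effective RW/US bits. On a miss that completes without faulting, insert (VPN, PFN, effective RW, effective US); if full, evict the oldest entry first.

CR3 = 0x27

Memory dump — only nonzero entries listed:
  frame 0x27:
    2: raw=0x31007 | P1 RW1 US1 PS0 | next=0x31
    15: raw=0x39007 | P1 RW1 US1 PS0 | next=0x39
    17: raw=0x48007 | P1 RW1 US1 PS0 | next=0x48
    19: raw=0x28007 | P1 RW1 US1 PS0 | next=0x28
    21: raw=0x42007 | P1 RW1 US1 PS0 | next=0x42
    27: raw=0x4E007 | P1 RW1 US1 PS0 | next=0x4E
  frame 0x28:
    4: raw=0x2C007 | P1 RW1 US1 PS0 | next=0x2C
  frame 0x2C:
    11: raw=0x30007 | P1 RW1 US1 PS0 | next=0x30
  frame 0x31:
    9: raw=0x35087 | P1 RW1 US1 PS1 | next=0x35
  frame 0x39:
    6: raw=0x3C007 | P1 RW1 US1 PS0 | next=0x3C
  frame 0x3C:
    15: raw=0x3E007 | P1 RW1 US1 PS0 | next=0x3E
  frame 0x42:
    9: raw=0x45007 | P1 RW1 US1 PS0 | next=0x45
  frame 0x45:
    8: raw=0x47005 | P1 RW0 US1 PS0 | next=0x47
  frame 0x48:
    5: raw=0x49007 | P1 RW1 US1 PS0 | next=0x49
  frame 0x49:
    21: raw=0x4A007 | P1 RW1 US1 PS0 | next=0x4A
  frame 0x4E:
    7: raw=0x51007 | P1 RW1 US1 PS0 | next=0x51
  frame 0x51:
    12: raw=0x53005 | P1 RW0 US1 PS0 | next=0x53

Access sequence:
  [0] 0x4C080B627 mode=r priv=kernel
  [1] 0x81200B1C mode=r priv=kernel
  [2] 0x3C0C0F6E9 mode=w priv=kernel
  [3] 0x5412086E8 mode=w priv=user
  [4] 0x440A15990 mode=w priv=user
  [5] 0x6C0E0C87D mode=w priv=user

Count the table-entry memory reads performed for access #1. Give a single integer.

Trace:
#0 VA=0x4C080B627 (r,kernel):
  L0 @0x27[19] → 0x28007  P=1,RW=1,US=1,PS=0
  L1 @0x28[4] → 0x2C007  P=1,RW=1,US=1,PS=0
  L2 @0x2C[11] → 0x30007  P=1,RW=1,US=1,PS=0
  ✓ 0x30627  — 3 lookups
#1 VA=0x81200B1C (r,kernel):
  L0 @0x27[2] → 0x31007  P=1,RW=1,US=1,PS=0
  L1 @0x31[9] → 0x35087  P=1,RW=1,US=1,PS=1
  ✓ 0x35B1C (huge @L1)  — 2 lookups
#2 VA=0x3C0C0F6E9 (w,kernel):
  L0 @0x27[15] → 0x39007  P=1,RW=1,US=1,PS=0
  L1 @0x39[6] → 0x3C007  P=1,RW=1,US=1,PS=0
  L2 @0x3C[15] → 0x3E007  P=1,RW=1,US=1,PS=0
  ✓ 0x3E6E9  — 3 lookups
#3 VA=0x5412086E8 (w,user):
  L0 @0x27[21] → 0x42007  P=1,RW=1,US=1,PS=0
  L1 @0x42[9] → 0x45007  P=1,RW=1,US=1,PS=0
  L2 @0x45[8] → 0x47005  P=1,RW=0,US=1,PS=0
  → PROTECTION_VIOLATION  (3 entries read)
#4 VA=0x440A15990 (w,user):
  L0 @0x27[17] → 0x48007  P=1,RW=1,US=1,PS=0
  L1 @0x48[5] → 0x49007  P=1,RW=1,US=1,PS=0
  L2 @0x49[21] → 0x4A007  P=1,RW=1,US=1,PS=0
  ✓ 0x4A990  — 3 lookups
#5 VA=0x6C0E0C87D (w,user):
  L0 @0x27[27] → 0x4E007  P=1,RW=1,US=1,PS=0
  L1 @0x4E[7] → 0x51007  P=1,RW=1,US=1,PS=0
  L2 @0x51[12] → 0x53005  P=1,RW=0,US=1,PS=0
  → PROTECTION_VIOLATION  (3 entries read)

Entries read for #1: 2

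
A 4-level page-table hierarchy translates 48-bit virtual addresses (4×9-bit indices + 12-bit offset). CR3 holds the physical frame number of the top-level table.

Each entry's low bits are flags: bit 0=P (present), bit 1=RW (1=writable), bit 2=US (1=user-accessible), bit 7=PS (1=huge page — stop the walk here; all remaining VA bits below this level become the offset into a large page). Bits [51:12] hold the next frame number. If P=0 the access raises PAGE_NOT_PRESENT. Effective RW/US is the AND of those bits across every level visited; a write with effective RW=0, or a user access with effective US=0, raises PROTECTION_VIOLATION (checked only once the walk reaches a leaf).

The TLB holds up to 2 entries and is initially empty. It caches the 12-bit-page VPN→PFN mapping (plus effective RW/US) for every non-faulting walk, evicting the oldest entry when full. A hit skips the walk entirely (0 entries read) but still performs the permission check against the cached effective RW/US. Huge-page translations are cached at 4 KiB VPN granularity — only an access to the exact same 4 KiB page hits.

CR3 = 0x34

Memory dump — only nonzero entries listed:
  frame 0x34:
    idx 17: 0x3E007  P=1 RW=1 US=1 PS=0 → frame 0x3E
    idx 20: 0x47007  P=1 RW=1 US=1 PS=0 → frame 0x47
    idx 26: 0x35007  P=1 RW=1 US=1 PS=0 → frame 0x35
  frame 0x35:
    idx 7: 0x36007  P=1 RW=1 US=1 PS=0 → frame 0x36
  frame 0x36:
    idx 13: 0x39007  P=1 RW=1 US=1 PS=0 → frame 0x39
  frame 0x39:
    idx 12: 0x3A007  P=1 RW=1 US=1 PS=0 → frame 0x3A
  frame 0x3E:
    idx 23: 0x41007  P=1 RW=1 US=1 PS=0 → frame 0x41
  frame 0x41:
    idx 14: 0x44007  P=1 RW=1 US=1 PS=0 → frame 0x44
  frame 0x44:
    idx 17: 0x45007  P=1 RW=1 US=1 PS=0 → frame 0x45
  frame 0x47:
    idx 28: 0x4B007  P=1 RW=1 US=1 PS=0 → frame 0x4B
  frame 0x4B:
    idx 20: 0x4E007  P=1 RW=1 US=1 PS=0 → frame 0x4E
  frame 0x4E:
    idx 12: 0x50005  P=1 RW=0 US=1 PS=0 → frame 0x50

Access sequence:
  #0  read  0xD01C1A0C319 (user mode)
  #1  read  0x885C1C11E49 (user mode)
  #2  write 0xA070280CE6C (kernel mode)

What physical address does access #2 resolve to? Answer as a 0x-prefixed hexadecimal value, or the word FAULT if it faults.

Walk each access:
#0 VA=0xD01C1A0C319 (r,user):
  L0: frame=0x34 idx=26 entry=0x35007 [P=1 RW=1 US=1 PS=0]
  L1: frame=0x35 idx=7 entry=0x36007 [P=1 RW=1 US=1 PS=0]
  L2: frame=0x36 idx=13 entry=0x39007 [P=1 RW=1 US=1 PS=0]
  L3: frame=0x39 idx=12 entry=0x3A007 [P=1 RW=1 US=1 PS=0]
  ✓ 0x3A319  — 4 lookups
#1 VA=0x885C1C11E49 (r,user):
  L0: frame=0x34 idx=17 entry=0x3E007 [P=1 RW=1 US=1 PS=0]
  L1: frame=0x3E idx=23 entry=0x41007 [P=1 RW=1 US=1 PS=0]
  L2: frame=0x41 idx=14 entry=0x44007 [P=1 RW=1 US=1 PS=0]
  L3: frame=0x44 idx=17 entry=0x45007 [P=1 RW=1 US=1 PS=0]
  ✓ 0x45E49  — 4 lookups
#2 VA=0xA070280CE6C (w,kernel):
  L0: frame=0x34 idx=20 entry=0x47007 [P=1 RW=1 US=1 PS=0]
  L1: frame=0x47 idx=28 entry=0x4B007 [P=1 RW=1 US=1 PS=0]
  L2: frame=0x4B idx=20 entry=0x4E007 [P=1 RW=1 US=1 PS=0]
  L3: frame=0x4E idx=12 entry=0x50005 [P=1 RW=0 US=1 PS=0]
  ✗ PROTECTION_VIOLATION  [4 reads]

Access #2 PA: FAULT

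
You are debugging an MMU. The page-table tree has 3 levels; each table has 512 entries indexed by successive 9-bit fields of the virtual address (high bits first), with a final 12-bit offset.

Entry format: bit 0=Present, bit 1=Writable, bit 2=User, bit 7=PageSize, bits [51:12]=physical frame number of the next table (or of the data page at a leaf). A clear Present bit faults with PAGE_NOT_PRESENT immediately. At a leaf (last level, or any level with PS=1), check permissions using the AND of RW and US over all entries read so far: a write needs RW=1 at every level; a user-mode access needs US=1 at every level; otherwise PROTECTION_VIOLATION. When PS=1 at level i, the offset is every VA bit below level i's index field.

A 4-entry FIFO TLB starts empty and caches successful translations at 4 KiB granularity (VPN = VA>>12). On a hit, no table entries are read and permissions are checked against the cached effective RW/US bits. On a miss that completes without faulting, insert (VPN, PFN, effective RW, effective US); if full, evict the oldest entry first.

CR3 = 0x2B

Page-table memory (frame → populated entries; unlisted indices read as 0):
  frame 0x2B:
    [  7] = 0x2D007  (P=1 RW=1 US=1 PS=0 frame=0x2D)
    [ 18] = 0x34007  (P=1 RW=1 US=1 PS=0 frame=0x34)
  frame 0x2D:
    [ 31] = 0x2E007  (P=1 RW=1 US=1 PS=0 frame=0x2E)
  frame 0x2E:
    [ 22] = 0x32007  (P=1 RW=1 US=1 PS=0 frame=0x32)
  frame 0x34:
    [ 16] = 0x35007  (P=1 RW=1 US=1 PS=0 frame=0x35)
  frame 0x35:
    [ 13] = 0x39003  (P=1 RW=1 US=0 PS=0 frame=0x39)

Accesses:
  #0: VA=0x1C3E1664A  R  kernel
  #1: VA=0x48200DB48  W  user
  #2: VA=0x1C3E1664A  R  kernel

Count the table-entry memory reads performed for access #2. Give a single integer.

Walk each access:
#0 VA=0x1C3E1664A (r,kernel):
  L0 @0x2B[7] → 0x2D007  P=1,RW=1,US=1,PS=0
  L1 @0x2D[31] → 0x2E007  P=1,RW=1,US=1,PS=0
  L2 @0x2E[22] → 0x32007  P=1,RW=1,US=1,PS=0
  → PA=0x3264A  (3 entries read)
#1 VA=0x48200DB48 (w,user):
  L0 @0x2B[18] → 0x34007  P=1,RW=1,US=1,PS=0
  L1 @0x34[16] → 0x35007  P=1,RW=1,US=1,PS=0
  L2 @0x35[13] → 0x39003  P=1,RW=1,US=0,PS=0
  ✗ PROTECTION_VIOLATION  [3 reads]
#2 VA=0x1C3E1664A (r,kernel):
  TLB hit vpn=0x1C3E16 → PA=0x3264A

Entries read for #2: 0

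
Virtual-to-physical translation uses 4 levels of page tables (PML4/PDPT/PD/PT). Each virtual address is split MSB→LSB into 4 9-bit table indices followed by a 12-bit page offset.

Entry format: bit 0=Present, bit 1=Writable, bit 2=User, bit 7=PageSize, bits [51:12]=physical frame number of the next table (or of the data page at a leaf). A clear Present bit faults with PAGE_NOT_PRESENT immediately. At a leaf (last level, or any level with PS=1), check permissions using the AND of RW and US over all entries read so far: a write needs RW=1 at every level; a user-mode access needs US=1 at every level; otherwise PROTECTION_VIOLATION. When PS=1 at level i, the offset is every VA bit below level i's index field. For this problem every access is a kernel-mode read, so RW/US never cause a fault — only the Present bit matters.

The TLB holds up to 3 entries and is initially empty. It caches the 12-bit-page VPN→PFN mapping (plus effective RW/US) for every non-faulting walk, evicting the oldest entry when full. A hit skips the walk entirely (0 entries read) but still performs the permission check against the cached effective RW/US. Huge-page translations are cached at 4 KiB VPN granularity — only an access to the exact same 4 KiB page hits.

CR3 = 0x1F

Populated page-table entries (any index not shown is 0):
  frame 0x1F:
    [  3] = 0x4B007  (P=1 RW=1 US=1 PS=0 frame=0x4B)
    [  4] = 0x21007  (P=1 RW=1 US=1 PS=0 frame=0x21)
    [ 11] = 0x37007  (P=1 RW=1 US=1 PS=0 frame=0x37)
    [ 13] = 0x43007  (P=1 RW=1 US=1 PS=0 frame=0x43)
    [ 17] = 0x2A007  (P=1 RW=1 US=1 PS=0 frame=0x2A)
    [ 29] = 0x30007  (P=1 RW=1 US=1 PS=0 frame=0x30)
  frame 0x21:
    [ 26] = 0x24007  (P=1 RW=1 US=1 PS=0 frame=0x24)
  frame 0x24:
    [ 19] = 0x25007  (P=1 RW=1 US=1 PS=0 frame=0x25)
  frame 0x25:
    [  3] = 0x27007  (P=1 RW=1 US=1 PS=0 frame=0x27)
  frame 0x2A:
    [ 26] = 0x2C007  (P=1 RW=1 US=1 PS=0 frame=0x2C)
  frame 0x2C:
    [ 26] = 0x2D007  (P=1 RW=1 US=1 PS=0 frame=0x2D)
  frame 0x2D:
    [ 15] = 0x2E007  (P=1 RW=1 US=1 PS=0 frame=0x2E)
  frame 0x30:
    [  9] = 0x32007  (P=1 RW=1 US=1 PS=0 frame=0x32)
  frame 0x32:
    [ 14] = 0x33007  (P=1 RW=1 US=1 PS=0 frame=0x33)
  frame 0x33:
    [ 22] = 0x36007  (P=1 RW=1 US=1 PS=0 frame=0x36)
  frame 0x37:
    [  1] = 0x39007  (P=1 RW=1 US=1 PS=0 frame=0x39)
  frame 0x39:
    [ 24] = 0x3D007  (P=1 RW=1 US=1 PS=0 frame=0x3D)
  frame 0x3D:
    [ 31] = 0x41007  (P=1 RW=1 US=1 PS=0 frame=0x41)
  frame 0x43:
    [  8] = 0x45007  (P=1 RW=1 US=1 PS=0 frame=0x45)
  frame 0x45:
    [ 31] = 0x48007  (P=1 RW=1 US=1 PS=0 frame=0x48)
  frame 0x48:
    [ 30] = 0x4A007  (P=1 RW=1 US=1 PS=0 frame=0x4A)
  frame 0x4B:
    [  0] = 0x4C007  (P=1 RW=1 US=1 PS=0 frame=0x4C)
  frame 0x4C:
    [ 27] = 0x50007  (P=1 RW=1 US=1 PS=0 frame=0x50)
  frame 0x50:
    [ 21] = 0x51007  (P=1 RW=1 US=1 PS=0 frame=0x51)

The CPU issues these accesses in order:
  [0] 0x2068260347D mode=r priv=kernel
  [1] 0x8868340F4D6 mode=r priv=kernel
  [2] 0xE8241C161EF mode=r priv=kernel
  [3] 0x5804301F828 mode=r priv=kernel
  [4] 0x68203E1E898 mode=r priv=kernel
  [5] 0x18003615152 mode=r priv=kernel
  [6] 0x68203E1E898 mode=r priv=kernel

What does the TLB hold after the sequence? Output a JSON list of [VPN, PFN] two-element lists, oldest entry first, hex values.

Trace:
#0 VA=0x2068260347D (r,kernel):
  L0 @0x1F[4] → 0x21007  P=1,RW=1,US=1,PS=0
  L1 @0x21[26] → 0x24007  P=1,RW=1,US=1,PS=0
  L2 @0x24[19] → 0x25007  P=1,RW=1,US=1,PS=0
  L3 @0x25[3] → 0x27007  P=1,RW=1,US=1,PS=0
  ⇒ phys 0x2747D  [4 reads]
#1 VA=0x8868340F4D6 (r,kernel):
  L0 @0x1F[17] → 0x2A007  P=1,RW=1,US=1,PS=0
  L1 @0x2A[26] → 0x2C007  P=1,RW=1,US=1,PS=0
  L2 @0x2C[26] → 0x2D007  P=1,RW=1,US=1,PS=0
  L3 @0x2D[15] → 0x2E007  P=1,RW=1,US=1,PS=0
  ⇒ phys 0x2E4D6  [4 reads]
#2 VA=0xE8241C161EF (r,kernel):
  L0 @0x1F[29] → 0x30007  P=1,RW=1,US=1,PS=0
  L1 @0x30[9] → 0x32007  P=1,RW=1,US=1,PS=0
  L2 @0x32[14] → 0x33007  P=1,RW=1,US=1,PS=0
  L3 @0x33[22] → 0x36007  P=1,RW=1,US=1,PS=0
  ⇒ phys 0x361EF  [4 reads]
#3 VA=0x5804301F828 (r,kernel):
  L0 @0x1F[11] → 0x37007  P=1,RW=1,US=1,PS=0
  L1 @0x37[1] → 0x39007  P=1,RW=1,US=1,PS=0
  L2 @0x39[24] → 0x3D007  P=1,RW=1,US=1,PS=0
  L3 @0x3D[31] → 0x41007  P=1,RW=1,US=1,PS=0
  ⇒ phys 0x41828  [4 reads]
#4 VA=0x68203E1E898 (r,kernel):
  L0 @0x1F[13] → 0x43007  P=1,RW=1,US=1,PS=0
  L1 @0x43[8] → 0x45007  P=1,RW=1,US=1,PS=0
  L2 @0x45[31] → 0x48007  P=1,RW=1,US=1,PS=0
  L3 @0x48[30] → 0x4A007  P=1,RW=1,US=1,PS=0
  ⇒ phys 0x4A898  [4 reads]
#5 VA=0x18003615152 (r,kernel):
  L0 @0x1F[3] → 0x4B007  P=1,RW=1,US=1,PS=0
  L1 @0x4B[0] → 0x4C007  P=1,RW=1,US=1,PS=0
  L2 @0x4C[27] → 0x50007  P=1,RW=1,US=1,PS=0
  L3 @0x50[21] → 0x51007  P=1,RW=1,US=1,PS=0
  ⇒ phys 0x51152  [4 reads]
#6 VA=0x68203E1E898 (r,kernel):
  TLB hit vpn=0x68203E1E → PA=0x4A898

TLB: [["0x5804301F", "0x41"], ["0x68203E1E", "0x4A"], ["0x18003615", "0x51"]]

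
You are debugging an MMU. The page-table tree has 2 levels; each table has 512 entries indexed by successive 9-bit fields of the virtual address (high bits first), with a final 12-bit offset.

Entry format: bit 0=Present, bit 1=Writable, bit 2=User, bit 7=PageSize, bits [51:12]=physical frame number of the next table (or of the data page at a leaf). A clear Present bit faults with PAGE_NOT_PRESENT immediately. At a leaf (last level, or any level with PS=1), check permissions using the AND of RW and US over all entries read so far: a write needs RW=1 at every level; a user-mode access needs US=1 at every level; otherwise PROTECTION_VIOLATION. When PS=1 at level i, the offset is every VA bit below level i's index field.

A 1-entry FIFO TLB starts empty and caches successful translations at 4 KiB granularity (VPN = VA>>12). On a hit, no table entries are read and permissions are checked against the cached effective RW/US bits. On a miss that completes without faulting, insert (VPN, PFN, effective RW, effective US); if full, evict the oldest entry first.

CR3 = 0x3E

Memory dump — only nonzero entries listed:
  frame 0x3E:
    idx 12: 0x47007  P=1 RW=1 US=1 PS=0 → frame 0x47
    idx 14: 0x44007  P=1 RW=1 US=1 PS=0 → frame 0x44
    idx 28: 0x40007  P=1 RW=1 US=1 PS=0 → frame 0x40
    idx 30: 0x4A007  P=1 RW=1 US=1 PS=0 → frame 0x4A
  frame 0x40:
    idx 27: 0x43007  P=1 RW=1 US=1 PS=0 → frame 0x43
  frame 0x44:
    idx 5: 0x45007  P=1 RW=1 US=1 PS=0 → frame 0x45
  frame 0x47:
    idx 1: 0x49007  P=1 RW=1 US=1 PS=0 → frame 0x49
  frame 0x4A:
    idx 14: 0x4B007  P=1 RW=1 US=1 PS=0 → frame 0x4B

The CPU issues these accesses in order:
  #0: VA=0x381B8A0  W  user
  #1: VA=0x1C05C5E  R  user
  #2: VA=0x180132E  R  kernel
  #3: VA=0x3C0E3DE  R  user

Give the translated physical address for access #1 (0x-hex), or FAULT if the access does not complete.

Trace:
#0 VA=0x381B8A0 (w,user):
  lvl0: tbl 0x3E, slot 28 ⇒ 0x40007 (P1/RW1/US1/PS0)
  lvl1: tbl 0x40, slot 27 ⇒ 0x43007 (P1/RW1/US1/PS0)
  → PA=0x438A0  (2 entries read)
#1 VA=0x1C05C5E (r,user):
  lvl0: tbl 0x3E, slot 14 ⇒ 0x44007 (P1/RW1/US1/PS0)
  lvl1: tbl 0x44, slot 5 ⇒ 0x45007 (P1/RW1/US1/PS0)
  → PA=0x45C5E  (2 entries read)
#2 VA=0x180132E (r,kernel):
  lvl0: tbl 0x3E, slot 12 ⇒ 0x47007 (P1/RW1/US1/PS0)
  lvl1: tbl 0x47, slot 1 ⇒ 0x49007 (P1/RW1/US1/PS0)
  → PA=0x4932E  (2 entries read)
#3 VA=0x3C0E3DE (r,user):
  lvl0: tbl 0x3E, slot 30 ⇒ 0x4A007 (P1/RW1/US1/PS0)
  lvl1: tbl 0x4A, slot 14 ⇒ 0x4B007 (P1/RW1/US1/PS0)
  → PA=0x4B3DE  (2 entries read)

Access #1 PA: 0x45C5E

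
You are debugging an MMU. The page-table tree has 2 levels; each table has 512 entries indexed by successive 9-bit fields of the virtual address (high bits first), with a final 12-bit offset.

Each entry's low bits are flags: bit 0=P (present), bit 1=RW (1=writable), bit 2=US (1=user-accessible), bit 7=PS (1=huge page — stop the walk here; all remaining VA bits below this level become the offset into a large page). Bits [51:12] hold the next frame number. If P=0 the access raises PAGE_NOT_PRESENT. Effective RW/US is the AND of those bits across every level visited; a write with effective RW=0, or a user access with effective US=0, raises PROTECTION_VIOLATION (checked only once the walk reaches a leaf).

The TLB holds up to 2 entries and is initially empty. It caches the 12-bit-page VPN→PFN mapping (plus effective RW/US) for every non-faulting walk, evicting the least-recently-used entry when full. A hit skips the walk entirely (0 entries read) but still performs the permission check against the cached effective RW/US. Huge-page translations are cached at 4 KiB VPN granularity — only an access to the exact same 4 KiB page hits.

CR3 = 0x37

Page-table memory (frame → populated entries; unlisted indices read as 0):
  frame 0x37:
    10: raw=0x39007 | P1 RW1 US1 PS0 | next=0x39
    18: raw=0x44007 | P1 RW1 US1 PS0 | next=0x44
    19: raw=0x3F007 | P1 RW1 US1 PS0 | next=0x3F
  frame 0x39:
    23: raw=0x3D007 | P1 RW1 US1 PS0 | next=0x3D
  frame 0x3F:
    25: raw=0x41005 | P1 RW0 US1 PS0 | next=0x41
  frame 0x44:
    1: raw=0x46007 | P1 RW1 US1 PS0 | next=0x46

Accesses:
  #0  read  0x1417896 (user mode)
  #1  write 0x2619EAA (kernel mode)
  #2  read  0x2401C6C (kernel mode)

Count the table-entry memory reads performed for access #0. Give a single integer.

Per-access translation:
#0 VA=0x1417896 (r,user):
  L0 @0x37[10] → 0x39007  P=1,RW=1,US=1,PS=0
  L1 @0x39[23] → 0x3D007  P=1,RW=1,US=1,PS=0
  ⇒ phys 0x3D896  [2 reads]
#1 VA=0x2619EAA (w,kernel):
  L0 @0x37[19] → 0x3F007  P=1,RW=1,US=1,PS=0
  L1 @0x3F[25] → 0x41005  P=1,RW=0,US=1,PS=0
  ⇒ fault: PROTECTION_VIOLATION  — 2 lookups
#2 VA=0x2401C6C (r,kernel):
  L0 @0x37[18] → 0x44007  P=1,RW=1,US=1,PS=0
  L1 @0x44[1] → 0x46007  P=1,RW=1,US=1,PS=0
  ⇒ phys 0x46C6C  [2 reads]

Entries read for #0: 2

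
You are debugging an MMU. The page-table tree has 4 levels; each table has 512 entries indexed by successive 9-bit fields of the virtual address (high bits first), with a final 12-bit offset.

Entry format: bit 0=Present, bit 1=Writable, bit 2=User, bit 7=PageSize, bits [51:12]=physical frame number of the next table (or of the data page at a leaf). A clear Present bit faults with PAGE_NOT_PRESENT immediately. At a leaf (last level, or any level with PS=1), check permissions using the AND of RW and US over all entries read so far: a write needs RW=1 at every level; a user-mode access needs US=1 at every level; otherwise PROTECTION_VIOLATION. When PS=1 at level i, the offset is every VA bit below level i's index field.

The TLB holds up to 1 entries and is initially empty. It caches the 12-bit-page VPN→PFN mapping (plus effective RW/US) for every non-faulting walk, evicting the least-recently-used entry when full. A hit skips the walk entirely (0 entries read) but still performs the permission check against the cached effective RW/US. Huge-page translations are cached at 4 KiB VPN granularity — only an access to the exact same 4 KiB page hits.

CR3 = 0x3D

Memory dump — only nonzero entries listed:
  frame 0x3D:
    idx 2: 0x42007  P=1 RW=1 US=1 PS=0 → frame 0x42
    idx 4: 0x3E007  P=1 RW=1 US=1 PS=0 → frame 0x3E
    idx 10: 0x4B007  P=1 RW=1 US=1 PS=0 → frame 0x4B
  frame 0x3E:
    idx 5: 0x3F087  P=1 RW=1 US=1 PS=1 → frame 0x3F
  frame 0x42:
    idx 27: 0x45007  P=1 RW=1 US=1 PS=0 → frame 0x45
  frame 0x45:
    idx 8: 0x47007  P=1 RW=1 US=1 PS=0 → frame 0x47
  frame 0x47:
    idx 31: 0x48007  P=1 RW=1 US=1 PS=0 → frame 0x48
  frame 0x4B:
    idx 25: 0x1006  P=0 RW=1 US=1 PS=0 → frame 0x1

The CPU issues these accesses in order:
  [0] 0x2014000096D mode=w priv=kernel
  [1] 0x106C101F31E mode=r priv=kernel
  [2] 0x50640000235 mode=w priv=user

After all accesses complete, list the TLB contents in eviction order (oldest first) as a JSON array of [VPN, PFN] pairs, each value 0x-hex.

Walk each access:
#0 VA=0x2014000096D (w,kernel):
  [0] read 0x3D idx=4: raw=0x3E007 flags P=1 W=1 U=1 S=0
  [1] read 0x3E idx=5: raw=0x3F087 flags P=1 W=1 U=1 S=1
  ✓ 0x3F96D (huge @L1)  — 2 lookups
#1 VA=0x106C101F31E (r,kernel):
  [0] read 0x3D idx=2: raw=0x42007 flags P=1 W=1 U=1 S=0
  [1] read 0x42 idx=27: raw=0x45007 flags P=1 W=1 U=1 S=0
  [2] read 0x45 idx=8: raw=0x47007 flags P=1 W=1 U=1 S=0
  [3] read 0x47 idx=31: raw=0x48007 flags P=1 W=1 U=1 S=0
  ✓ 0x4831E  — 4 lookups
#2 VA=0x50640000235 (w,user):
  [0] read 0x3D idx=10: raw=0x4B007 flags P=1 W=1 U=1 S=0
  [1] read 0x4B idx=25: raw=0x1006 flags P=0 W=1 U=1 S=0
  ✗ PAGE_NOT_PRESENT  [2 reads]

TLB: [["0x106C101F", "0x48"]]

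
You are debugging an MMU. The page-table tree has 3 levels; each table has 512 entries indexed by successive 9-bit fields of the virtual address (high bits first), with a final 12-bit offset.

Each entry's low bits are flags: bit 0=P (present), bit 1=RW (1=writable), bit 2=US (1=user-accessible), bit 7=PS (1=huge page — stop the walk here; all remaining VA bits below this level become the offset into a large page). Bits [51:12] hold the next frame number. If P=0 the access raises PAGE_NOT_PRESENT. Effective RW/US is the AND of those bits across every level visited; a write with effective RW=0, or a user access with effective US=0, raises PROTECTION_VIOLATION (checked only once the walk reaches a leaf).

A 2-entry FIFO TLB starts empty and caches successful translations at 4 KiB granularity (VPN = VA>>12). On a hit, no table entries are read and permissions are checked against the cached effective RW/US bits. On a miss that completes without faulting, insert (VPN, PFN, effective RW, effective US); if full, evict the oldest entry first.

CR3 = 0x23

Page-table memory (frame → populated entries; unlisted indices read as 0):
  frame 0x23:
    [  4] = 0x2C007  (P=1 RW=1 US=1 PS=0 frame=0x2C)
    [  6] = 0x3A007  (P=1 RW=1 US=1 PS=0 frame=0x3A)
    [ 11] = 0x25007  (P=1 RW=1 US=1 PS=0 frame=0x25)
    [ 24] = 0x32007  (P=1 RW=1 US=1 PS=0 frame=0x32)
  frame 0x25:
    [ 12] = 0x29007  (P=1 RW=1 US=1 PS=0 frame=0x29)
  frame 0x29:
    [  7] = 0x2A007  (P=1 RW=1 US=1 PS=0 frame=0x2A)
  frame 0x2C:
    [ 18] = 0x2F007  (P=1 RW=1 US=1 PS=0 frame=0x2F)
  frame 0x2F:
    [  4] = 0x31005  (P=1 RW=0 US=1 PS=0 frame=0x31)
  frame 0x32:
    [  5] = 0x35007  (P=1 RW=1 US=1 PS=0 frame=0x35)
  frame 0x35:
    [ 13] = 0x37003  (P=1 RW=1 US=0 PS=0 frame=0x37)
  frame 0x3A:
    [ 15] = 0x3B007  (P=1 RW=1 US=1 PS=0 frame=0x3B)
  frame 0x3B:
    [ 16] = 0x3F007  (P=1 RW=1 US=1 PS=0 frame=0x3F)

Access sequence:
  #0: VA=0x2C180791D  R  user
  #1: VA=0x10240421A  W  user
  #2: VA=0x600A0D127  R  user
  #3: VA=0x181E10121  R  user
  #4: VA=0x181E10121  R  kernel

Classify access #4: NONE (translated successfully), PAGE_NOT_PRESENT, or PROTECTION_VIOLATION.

Walk each access:
#0 VA=0x2C180791D (r,user):
  [0] read 0x23 idx=11: raw=0x25007 flags P=1 W=1 U=1 S=0
  [1] read 0x25 idx=12: raw=0x29007 flags P=1 W=1 U=1 S=0
  [2] read 0x29 idx=7: raw=0x2A007 flags P=1 W=1 U=1 S=0
  ✓ 0x2A91D  — 3 lookups
#1 VA=0x10240421A (w,user):
  [0] read 0x23 idx=4: raw=0x2C007 flags P=1 W=1 U=1 S=0
  [1] read 0x2C idx=18: raw=0x2F007 flags P=1 W=1 U=1 S=0
  [2] read 0x2F idx=4: raw=0x31005 flags P=1 W=0 U=1 S=0
  → PROTECTION_VIOLATION  (3 entries read)
#2 VA=0x600A0D127 (r,user):
  [0] read 0x23 idx=24: raw=0x32007 flags P=1 W=1 U=1 S=0
  [1] read 0x32 idx=5: raw=0x35007 flags P=1 W=1 U=1 S=0
  [2] read 0x35 idx=13: raw=0x37003 flags P=1 W=1 U=0 S=0
  → PROTECTION_VIOLATION  (3 entries read)
#3 VA=0x181E10121 (r,user):
  [0] read 0x23 idx=6: raw=0x3A007 flags P=1 W=1 U=1 S=0
  [1] read 0x3A idx=15: raw=0x3B007 flags P=1 W=1 U=1 S=0
  [2] read 0x3B idx=16: raw=0x3F007 flags P=1 W=1 U=1 S=0
  ✓ 0x3F121  — 3 lookups
#4 VA=0x181E10121 (r,kernel):
  TLB hit vpn=0x181E10 → PA=0x3F121

Access #4 fault: NONE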